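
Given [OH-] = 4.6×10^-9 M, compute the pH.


pOH = -log10([OH-]) = -log10(4.6×10^-9)
= 9 - log10(4.6) = 8.34
pH = 14 - pOH = 14 - 8.34 = 5.66

5.66


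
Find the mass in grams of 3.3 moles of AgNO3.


M(AgNO3) = 169.88 g/mol
mass = n × M = 3.3 × 169.88 = 560.60 g

560.60 g


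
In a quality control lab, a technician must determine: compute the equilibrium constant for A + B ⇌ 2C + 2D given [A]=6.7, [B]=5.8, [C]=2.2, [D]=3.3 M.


Kc = [C]^2[D]^2/([A][B])
= (2.2^2 × 3.3^2)/(6.7^1 × 5.8^1)
= 52.7076/38.86
= 1.356

1.356


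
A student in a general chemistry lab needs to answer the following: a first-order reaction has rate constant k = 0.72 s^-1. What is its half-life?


t½ = ln2/k = 0.693147/(0.72 s^-1)
= 0.9627 s

0.9627 s


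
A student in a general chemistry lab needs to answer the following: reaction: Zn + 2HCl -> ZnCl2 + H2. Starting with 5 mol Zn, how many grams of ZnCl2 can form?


Mole ratio ZnCl2:Zn = 1:1
n(ZnCl2) = 5 × 1/1 = 5.000 mol
mass = 5.000 × 136.28 = 681.4 g

681.4 g


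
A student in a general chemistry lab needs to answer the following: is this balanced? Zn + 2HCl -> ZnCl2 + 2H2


Equation: Zn + 2HCl -> ZnCl2 + 2H2
Check atoms: Cl: 2=2, H: 2≠4, Zn: 1=1
Not balanced

No, not balanced


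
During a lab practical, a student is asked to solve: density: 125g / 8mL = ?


ρ = mass/volume
= 125/8
= 15.625 g/mL

15.625 g/mL


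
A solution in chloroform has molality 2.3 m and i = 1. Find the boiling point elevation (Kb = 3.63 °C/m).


ΔTb = Kb × m × i
= 3.63 × 2.3 × 1
= 8.349 °C

8.349 °C


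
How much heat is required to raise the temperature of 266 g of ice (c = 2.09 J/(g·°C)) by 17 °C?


q = mcΔT = 266 × 2.09 × 17
= 9450.98 J

9450.98 J


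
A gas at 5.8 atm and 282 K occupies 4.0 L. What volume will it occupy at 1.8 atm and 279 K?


P1V1/T1 = P2V2/T2
V2 = P1V1T2/(T1P2)
= 5.8×4.0×279/(282×1.8)
= 12.752 L

12.752 L


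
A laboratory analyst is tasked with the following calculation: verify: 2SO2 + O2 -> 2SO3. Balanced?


Equation: 2SO2 + O2 -> 2SO3
Check atoms: O: 6=6, S: 2=2
Balanced

Yes, balanced


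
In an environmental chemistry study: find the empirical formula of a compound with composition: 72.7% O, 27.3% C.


Assume 100 g sample. Moles of each element:
  O: 72.7/16.0 = 4.544 mol
  C: 27.3/12.01 = 2.273 mol
Divide by smallest (2.273):
  O: 4.544/2.273 = 2.0
  C: 2.273/2.273 = 1.0
Empirical formula: CO2

CO2


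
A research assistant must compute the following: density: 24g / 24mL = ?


ρ = mass/volume
= 24/24
= 1.0 g/mL

1.0 g/mL


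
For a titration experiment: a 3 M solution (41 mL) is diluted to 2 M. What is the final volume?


C1V1 = C2V2
3 × 41 = 2 × V2
V2 = 123/2 = 61.5 mL

61.5 mL


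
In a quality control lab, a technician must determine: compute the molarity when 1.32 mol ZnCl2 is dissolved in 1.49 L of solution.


M = n/V = 1.32/1.49 = 0.886 mol/L

0.886 M


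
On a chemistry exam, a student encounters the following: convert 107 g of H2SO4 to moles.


M(H2SO4) = 98.09 g/mol
n = mass/M = 107/98.09 = 1.0908 mol

1.0908 mol


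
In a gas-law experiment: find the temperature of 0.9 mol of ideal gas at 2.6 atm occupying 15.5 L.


PV = nRT  (R = 0.08206 L·atm/(mol·K))
T = PV/(nR) = 2.6×15.5/(0.9×0.08206)
= 40.30/0.073854
= 545.67 K

545.67 K


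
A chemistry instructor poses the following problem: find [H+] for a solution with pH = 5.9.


[H+] = 10^(-pH) = 10^(-5.9)
= 1.26×10^-6 M

1.26×10^-6 M


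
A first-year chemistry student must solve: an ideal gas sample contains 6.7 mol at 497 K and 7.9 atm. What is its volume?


PV = nRT  (R = 0.08206 L·atm/(mol·K))
V = nRT/P = 6.7×0.08206×497/7.9
= 34.589 L

34.589 L


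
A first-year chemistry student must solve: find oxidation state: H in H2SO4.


H is +1 with nonmetals
Oxidation number: +1

+1


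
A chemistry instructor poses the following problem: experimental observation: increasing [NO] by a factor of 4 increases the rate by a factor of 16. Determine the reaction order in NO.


rate ∝ [NO]^n
4^n = 16 → n = 2
Order in NO: 2

2


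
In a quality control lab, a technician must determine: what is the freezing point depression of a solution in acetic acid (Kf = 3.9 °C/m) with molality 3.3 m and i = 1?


ΔTf = Kf × m × i
= 3.9 × 3.3 × 1
= 12.87 °C

12.87 °C


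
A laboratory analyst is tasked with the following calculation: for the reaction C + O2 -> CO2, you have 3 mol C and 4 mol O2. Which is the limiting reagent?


Mole ratio available / coefficient:
  C: 3/1 = 3.000
  O2: 4/1 = 4.000
Smaller ratio is limiting.

C


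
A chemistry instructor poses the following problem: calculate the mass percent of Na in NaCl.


M(NaCl) = 1×22.99 + 1×35.45 = 58.44 g/mol
Mass of Na = 1 × 22.99 = 22.99 g/mol
% Na = 22.99/58.44 × 100 = 39.34%

39.34%


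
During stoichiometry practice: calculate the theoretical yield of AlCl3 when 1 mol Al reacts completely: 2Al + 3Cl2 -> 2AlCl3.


Mole ratio AlCl3:Al = 2:2
n(AlCl3) = 1 × 2/2 = 1.000 mol
mass = 1.000 × 133.33 = 133.33 g

133.33 g


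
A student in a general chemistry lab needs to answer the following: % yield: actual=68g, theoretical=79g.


% yield = actual/theoretical × 100
= 68/79 × 100
= 86.08%

86.08%


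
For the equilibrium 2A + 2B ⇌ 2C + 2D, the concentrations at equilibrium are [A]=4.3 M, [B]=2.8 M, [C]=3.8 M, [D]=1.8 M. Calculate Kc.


Kc = [C]^2[D]^2/([A]^2[B]^2)
= (3.8^2 × 1.8^2)/(4.3^2 × 2.8^2)
= 46.7856/144.9616
= 0.3227

0.3227


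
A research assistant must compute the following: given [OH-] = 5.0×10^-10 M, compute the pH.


pOH = -log10([OH-]) = -log10(5.0×10^-10)
= 10 - log10(5.0) = 9.3
pH = 14 - pOH = 14 - 9.3 = 4.7

4.7


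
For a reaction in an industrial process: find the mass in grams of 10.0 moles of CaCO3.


M(CaCO3) = 100.09 g/mol
mass = n × M = 10.0 × 100.09 = 1000.90 g

1000.90 g


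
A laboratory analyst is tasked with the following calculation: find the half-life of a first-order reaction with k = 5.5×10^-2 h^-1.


t½ = ln2/k = 0.693147/(5.5×10^-2 h^-1)
= 12.60 h

12.60 h


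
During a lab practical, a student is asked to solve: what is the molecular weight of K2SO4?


M(K2SO4) = 2×39.1 + 1×32.07 + 4×16.0
= 78.2 + 32.07 + 64.0
= 174.27 g/mol

174.27 g/mol


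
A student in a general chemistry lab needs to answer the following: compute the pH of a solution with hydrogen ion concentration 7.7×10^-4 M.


pH = -log10([H+]) = -log10(7.7×10^-4)
= 4 - log10(7.7)
= 4 - 0.89
= 3.11

3.11


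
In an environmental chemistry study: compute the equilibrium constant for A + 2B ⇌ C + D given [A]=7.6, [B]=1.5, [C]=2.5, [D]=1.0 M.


Kc = [C][D]/([A][B]^2)
= (2.5^1 × 1.0^1)/(7.6^1 × 1.5^2)
= 2.5/17.1
= 0.1462

0.1462


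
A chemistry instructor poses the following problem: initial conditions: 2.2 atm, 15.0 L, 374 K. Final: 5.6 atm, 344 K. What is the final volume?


P1V1/T1 = P2V2/T2
V2 = P1V1T2/(T1P2)
= 2.2×15.0×344/(374×5.6)
= 5.42 L

5.42 L


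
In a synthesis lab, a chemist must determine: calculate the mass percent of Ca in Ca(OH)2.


M(Ca(OH)2) = 1×40.08 + 2×16.0 + 2×1.008 = 74.096 g/mol
Mass of Ca = 1 × 40.08 = 40.08 g/mol
% Ca = 40.08/74.096 × 100 = 54.09%

54.09%


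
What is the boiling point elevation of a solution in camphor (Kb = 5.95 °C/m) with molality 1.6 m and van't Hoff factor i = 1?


ΔTb = Kb × m × i
= 5.95 × 1.6 × 1
= 9.52 °C

9.52 °C


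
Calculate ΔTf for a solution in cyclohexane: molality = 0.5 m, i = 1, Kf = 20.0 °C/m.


ΔTf = Kf × m × i
= 20.0 × 0.5 × 1
= 10.0 °C

10.0 °C


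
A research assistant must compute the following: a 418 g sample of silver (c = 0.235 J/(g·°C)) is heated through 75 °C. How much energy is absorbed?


q = mcΔT = 418 × 0.235 × 75
= 7367.25 J

7367.25 J


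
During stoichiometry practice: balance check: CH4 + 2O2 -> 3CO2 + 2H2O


Equation: CH4 + 2O2 -> 3CO2 + 2H2O
Check atoms: C: 1≠3, H: 4=4, O: 4≠8
Not balanced

No, not balanced


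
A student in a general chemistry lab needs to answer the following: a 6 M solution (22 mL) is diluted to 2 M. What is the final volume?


C1V1 = C2V2
6 × 22 = 2 × V2
V2 = 132/2 = 66.0 mL

66.0 mL


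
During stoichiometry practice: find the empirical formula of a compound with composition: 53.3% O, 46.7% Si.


Assume 100 g sample. Moles of each element:
  O: 53.3/16.0 = 3.331 mol
  Si: 46.7/28.09 = 1.663 mol
Divide by smallest (1.663):
  O: 3.331/1.663 = 2.0
  Si: 1.663/1.663 = 1.0
Empirical formula: SiO2

SiO2


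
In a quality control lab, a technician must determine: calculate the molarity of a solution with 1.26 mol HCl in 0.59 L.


M = n/V = 1.26/0.59 = 2.136 mol/L

2.136 M


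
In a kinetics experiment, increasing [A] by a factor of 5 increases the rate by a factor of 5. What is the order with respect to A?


rate ∝ [A]^n
5^n = 5 → n = 1
Order in A: 1

1


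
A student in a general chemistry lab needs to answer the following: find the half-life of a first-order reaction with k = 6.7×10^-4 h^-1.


t½ = ln2/k = 0.693147/(6.7×10^-4 h^-1)
= 1035 h

1035 h


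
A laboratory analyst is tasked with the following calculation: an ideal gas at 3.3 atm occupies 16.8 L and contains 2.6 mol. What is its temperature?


PV = nRT  (R = 0.08206 L·atm/(mol·K))
T = PV/(nR) = 3.3×16.8/(2.6×0.08206)
= 55.44/0.213356
= 259.85 K

259.85 K


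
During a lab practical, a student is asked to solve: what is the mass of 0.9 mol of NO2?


M(NO2) = 46.01 g/mol
mass = n × M = 0.9 × 46.01 = 41.41 g

41.41 g


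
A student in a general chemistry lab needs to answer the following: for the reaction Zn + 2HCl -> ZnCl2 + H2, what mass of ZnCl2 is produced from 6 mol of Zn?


Mole ratio ZnCl2:Zn = 1:1
n(ZnCl2) = 6 × 1/1 = 6.000 mol
mass = 6.000 × 136.28 = 817.68 g

817.68 g


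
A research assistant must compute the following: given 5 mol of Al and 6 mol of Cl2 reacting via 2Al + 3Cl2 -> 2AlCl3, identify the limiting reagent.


Mole ratio available / coefficient:
  Al: 5/2 = 2.500
  Cl2: 6/3 = 2.000
Smaller ratio is limiting.

Cl2


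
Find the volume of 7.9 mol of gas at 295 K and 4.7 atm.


PV = nRT  (R = 0.08206 L·atm/(mol·K))
V = nRT/P = 7.9×0.08206×295/4.7
= 40.69 L

40.69 L


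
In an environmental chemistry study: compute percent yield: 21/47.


% yield = actual/theoretical × 100
= 21/47 × 100
= 44.68%

44.68%


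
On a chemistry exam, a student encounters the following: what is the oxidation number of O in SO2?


O is usually -2
Oxidation number: -2

-2


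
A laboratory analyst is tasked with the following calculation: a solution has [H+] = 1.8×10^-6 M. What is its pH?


pH = -log10([H+]) = -log10(1.8×10^-6)
= 6 - log10(1.8)
= 6 - 0.26
= 5.74

5.74


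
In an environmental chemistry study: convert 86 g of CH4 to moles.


M(CH4) = 16.04 g/mol
n = mass/M = 86/16.04 = 5.3616 mol

5.3616 mol


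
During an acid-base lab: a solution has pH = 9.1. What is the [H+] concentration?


[H+] = 10^(-pH) = 10^(-9.1)
= 7.94×10^-10 M

7.94×10^-10 M


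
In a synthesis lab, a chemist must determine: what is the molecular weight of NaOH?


M(NaOH) = 1×22.99 + 1×16.0 + 1×1.008
= 22.99 + 16.0 + 1.01
= 40.0 g/mol

40.0 g/mol


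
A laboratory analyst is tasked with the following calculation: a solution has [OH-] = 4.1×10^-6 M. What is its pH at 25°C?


pOH = -log10([OH-]) = -log10(4.1×10^-6)
= 6 - log10(4.1) = 5.39
pH = 14 - pOH = 14 - 5.39 = 8.61

8.61


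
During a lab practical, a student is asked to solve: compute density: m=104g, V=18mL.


ρ = mass/volume
= 104/18
= 5.778 g/mL

5.778 g/mL


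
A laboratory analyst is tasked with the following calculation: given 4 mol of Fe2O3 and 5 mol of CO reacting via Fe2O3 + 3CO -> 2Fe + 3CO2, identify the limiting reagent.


Mole ratio available / coefficient:
  Fe2O3: 4/1 = 4.000
  CO: 5/3 = 1.667
Smaller ratio is limiting.

CO


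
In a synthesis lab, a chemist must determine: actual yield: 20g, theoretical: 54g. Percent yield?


% yield = actual/theoretical × 100
= 20/54 × 100
= 37.04%

37.04%


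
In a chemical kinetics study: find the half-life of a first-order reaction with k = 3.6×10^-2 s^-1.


t½ = ln2/k = 0.693147/(3.6×10^-2 s^-1)
= 19.25 s

19.25 s


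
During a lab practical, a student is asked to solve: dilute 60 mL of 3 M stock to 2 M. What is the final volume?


C1V1 = C2V2
3 × 60 = 2 × V2
V2 = 180/2 = 90.0 mL

90.0 mL


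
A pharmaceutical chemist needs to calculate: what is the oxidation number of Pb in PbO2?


x + 2(-2) = 0, so x = +4
Oxidation number: +4

+4


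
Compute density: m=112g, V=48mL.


ρ = mass/volume
= 112/48
= 2.333 g/mL

2.333 g/mL


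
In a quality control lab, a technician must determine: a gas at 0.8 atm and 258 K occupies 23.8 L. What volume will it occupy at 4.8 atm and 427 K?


P1V1/T1 = P2V2/T2
V2 = P1V1T2/(T1P2)
= 0.8×23.8×427/(258×4.8)
= 6.565 L

6.565 L


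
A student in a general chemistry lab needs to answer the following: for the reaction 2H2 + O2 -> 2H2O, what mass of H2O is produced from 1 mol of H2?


Mole ratio H2O:H2 = 2:2
n(H2O) = 1 × 2/2 = 1.000 mol
mass = 1.000 × 18.02 = 18.02 g

18.02 g


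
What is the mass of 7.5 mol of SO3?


M(SO3) = 80.07 g/mol
mass = n × M = 7.5 × 80.07 = 600.53 g

600.53 g


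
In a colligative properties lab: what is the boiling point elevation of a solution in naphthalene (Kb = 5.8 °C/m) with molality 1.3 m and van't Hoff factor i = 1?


ΔTb = Kb × m × i
= 5.8 × 1.3 × 1
= 7.54 °C

7.54 °C


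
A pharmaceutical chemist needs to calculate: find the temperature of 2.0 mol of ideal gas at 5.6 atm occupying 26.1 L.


PV = nRT  (R = 0.08206 L·atm/(mol·K))
T = PV/(nR) = 5.6×26.1/(2.0×0.08206)
= 146.16/0.164120
= 890.57 K

890.57 K


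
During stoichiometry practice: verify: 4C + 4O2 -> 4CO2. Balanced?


Equation: 4C + 4O2 -> 4CO2
Check atoms: C: 4=4, O: 8=8
Balanced

Yes, balanced


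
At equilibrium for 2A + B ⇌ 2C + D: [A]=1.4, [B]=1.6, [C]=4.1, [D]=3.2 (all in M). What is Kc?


Kc = [C]^2[D]/([A]^2[B])
= (4.1^2 × 3.2^1)/(1.4^2 × 1.6^1)
= 53.792/3.136
= 17.15

17.15


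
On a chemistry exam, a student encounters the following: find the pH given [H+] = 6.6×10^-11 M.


pH = -log10([H+]) = -log10(6.6×10^-11)
= 11 - log10(6.6)
= 11 - 0.82
= 10.18

10.18


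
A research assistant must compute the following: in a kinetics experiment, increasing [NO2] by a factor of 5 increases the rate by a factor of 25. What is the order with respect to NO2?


rate ∝ [NO2]^n
5^n = 25 → n = 2
Order in NO2: 2

2


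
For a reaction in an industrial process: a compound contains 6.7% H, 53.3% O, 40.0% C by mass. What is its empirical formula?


Assume 100 g sample. Moles of each element:
  H: 6.7/1.008 = 6.647 mol
  O: 53.3/16.0 = 3.331 mol
  C: 40.0/12.01 = 3.331 mol
Divide by smallest (3.331):
  H: 6.647/3.331 = 2.0
  O: 3.331/3.331 = 1.0
  C: 3.331/3.331 = 1.0
Empirical formula: CH2O

CH2O


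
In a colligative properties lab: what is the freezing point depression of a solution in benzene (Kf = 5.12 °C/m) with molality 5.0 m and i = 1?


ΔTf = Kf × m × i
= 5.12 × 5.0 × 1
= 25.6 °C

25.6 °C


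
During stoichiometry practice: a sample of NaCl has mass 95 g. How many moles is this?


M(NaCl) = 58.44 g/mol
n = mass/M = 95/58.44 = 1.6256 mol

1.6256 mol


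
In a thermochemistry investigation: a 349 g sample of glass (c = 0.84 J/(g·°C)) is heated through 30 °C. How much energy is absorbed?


q = mcΔT = 349 × 0.84 × 30
= 8794.80 J

8794.80 J


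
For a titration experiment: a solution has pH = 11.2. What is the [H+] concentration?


[H+] = 10^(-pH) = 10^(-11.2)
= 6.31×10^-12 M

6.31×10^-12 M


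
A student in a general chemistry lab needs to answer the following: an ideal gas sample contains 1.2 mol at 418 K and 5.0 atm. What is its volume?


PV = nRT  (R = 0.08206 L·atm/(mol·K))
V = nRT/P = 1.2×0.08206×418/5.0
= 8.232 L

8.232 L


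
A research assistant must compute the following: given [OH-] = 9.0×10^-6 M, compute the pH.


pOH = -log10([OH-]) = -log10(9.0×10^-6)
= 6 - log10(9.0) = 5.05
pH = 14 - pOH = 14 - 5.05 = 8.95

8.95


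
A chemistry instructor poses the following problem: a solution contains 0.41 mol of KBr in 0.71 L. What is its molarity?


M = n/V = 0.41/0.71 = 0.577 mol/L

0.577 M


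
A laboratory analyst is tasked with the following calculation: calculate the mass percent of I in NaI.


M(NaI) = 1×22.99 + 1×126.9 = 149.89 g/mol
Mass of I = 1 × 126.9 = 126.90 g/mol
% I = 126.90/149.89 × 100 = 84.66%

84.66%


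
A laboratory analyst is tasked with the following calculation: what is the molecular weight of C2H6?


M(C2H6) = 2×12.01 + 6×1.008
= 24.02 + 6.05
= 30.07 g/mol

30.07 g/mol


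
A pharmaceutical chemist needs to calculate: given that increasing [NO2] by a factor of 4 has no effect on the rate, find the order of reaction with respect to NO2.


rate ∝ [NO2]^n
rate ∝ [NO2]^0
Order in NO2: 0

0


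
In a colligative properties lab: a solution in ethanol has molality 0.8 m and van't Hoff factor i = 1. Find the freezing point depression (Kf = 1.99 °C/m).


ΔTf = Kf × m × i
= 1.99 × 0.8 × 1
= 1.592 °C

1.592 °C


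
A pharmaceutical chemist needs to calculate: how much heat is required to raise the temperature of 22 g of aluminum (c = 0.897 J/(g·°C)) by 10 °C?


q = mcΔT = 22 × 0.897 × 10
= 197.34 J

197.34 J


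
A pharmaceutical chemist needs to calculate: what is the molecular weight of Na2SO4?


M(Na2SO4) = 2×22.99 + 1×32.07 + 4×16.0
= 45.98 + 32.07 + 64.0
= 142.05 g/mol

142.05 g/mol


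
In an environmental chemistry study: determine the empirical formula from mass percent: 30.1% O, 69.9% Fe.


Assume 100 g sample. Moles of each element:
  O: 30.1/16.0 = 1.881 mol
  Fe: 69.9/55.85 = 1.252 mol
Divide by smallest (1.252):
  O: 1.881/1.252 = 1.5
  Fe: 1.252/1.252 = 1.0
Multiply all ratios by 2 to obtain whole numbers.
Empirical formula: Fe2O3

Fe2O3


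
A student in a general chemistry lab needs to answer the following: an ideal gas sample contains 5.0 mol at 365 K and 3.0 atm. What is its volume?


PV = nRT  (R = 0.08206 L·atm/(mol·K))
V = nRT/P = 5.0×0.08206×365/3.0
= 49.92 L

49.92 L


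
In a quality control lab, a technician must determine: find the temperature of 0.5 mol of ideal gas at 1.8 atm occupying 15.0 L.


PV = nRT  (R = 0.08206 L·atm/(mol·K))
T = PV/(nR) = 1.8×15.0/(0.5×0.08206)
= 27.00/0.041030
= 658.06 K

658.06 K


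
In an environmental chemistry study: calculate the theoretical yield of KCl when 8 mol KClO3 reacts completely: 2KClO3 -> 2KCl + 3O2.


Mole ratio KCl:KClO3 = 2:2
n(KCl) = 8 × 2/2 = 8.000 mol
mass = 8.000 × 74.55 = 596.4 g

596.4 g


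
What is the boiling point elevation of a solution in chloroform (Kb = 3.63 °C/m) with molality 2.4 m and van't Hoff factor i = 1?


ΔTb = Kb × m × i
= 3.63 × 2.4 × 1
= 8.712 °C

8.712 °C


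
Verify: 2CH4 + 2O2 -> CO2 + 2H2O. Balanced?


Equation: 2CH4 + 2O2 -> CO2 + 2H2O
Check atoms: C: 2≠1, H: 8≠4, O: 4=4
Not balanced

No, not balanced


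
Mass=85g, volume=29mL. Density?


ρ = mass/volume
= 85/29
= 2.931 g/mL

2.931 g/mL


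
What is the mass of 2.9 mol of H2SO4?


M(H2SO4) = 98.09 g/mol
mass = n × M = 2.9 × 98.09 = 284.46 g

284.46 g


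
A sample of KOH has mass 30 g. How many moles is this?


M(KOH) = 56.11 g/mol
n = mass/M = 30/56.11 = 0.5347 mol

0.5347 mol


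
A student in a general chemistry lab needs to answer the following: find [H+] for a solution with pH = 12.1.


[H+] = 10^(-pH) = 10^(-12.1)
= 7.94×10^-13 M

7.94×10^-13 M


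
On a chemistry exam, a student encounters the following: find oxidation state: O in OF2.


F is always -1; 2(-1) + x = 0, so O = +2
Oxidation number: +2

+2


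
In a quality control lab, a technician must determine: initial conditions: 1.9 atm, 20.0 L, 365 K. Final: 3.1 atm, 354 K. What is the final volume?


P1V1/T1 = P2V2/T2
V2 = P1V1T2/(T1P2)
= 1.9×20.0×354/(365×3.1)
= 11.889 L

11.889 L


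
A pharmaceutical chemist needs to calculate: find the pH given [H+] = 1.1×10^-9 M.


pH = -log10([H+]) = -log10(1.1×10^-9)
= 9 - log10(1.1)
= 9 - 0.04
= 8.96

8.96


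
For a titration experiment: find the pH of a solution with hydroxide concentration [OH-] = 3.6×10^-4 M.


pOH = -log10([OH-]) = -log10(3.6×10^-4)
= 4 - log10(3.6) = 3.44
pH = 14 - pOH = 14 - 3.44 = 10.56

10.56


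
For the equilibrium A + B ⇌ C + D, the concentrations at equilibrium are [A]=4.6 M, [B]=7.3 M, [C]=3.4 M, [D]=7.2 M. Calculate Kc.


Kc = [C][D]/([A][B])
= (3.4^1 × 7.2^1)/(4.6^1 × 7.3^1)
= 24.48/33.58
= 0.7290

0.7290


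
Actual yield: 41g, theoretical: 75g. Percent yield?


% yield = actual/theoretical × 100
= 41/75 × 100
= 54.67%

54.67%


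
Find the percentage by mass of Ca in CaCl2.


M(CaCl2) = 1×40.08 + 2×35.45 = 110.98 g/mol
Mass of Ca = 1 × 40.08 = 40.08 g/mol
% Ca = 40.08/110.98 × 100 = 36.11%

36.11%


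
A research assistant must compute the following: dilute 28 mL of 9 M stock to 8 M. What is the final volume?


C1V1 = C2V2
9 × 28 = 8 × V2
V2 = 252/8 = 31.5 mL

31.5 mL


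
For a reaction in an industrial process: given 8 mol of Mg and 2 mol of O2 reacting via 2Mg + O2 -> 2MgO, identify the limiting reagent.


Mole ratio available / coefficient:
  Mg: 8/2 = 4.000
  O2: 2/1 = 2.000
Smaller ratio is limiting.

O2


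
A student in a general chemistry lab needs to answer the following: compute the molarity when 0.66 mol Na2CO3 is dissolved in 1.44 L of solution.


M = n/V = 0.66/1.44 = 0.458 mol/L

0.458 M


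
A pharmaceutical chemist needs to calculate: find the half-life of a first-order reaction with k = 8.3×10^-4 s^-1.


t½ = ln2/k = 0.693147/(8.3×10^-4 s^-1)
= 835.1 s

835.1 s


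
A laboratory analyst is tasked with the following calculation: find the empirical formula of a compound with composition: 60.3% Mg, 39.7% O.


Assume 100 g sample. Moles of each element:
  Mg: 60.3/24.31 = 2.48 mol
  O: 39.7/16.0 = 2.481 mol
Divide by smallest (2.48):
  Mg: 2.48/2.48 = 1.0
  O: 2.481/2.48 = 1.0
Empirical formula: MgO

MgO


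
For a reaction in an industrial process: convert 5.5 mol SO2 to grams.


M(SO2) = 64.07 g/mol
mass = n × M = 5.5 × 64.07 = 352.39 g

352.39 g


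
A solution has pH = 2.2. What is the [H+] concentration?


[H+] = 10^(-pH) = 10^(-2.2)
= 6.31×10^-3 M

6.31×10^-3 M


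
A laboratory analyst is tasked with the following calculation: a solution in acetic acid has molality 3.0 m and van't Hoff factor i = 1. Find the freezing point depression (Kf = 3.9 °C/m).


ΔTf = Kf × m × i
= 3.9 × 3.0 × 1
= 11.7 °C

11.7 °C


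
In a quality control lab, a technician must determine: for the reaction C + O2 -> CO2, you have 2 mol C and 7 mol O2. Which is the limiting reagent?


Mole ratio available / coefficient:
  C: 2/1 = 2.000
  O2: 7/1 = 7.000
Smaller ratio is limiting.

C


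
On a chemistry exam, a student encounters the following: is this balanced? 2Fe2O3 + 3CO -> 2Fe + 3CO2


Equation: 2Fe2O3 + 3CO -> 2Fe + 3CO2
Check atoms: C: 3=3, Fe: 4≠2, O: 9≠6
Not balanced

No, not balanced


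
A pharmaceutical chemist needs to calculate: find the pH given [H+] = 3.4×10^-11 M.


pH = -log10([H+]) = -log10(3.4×10^-11)
= 11 - log10(3.4)
= 11 - 0.53
= 10.47

10.47


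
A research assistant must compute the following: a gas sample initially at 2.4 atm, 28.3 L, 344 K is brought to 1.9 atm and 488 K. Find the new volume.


P1V1/T1 = P2V2/T2
V2 = P1V1T2/(T1P2)
= 2.4×28.3×488/(344×1.9)
= 50.711 L

50.711 L


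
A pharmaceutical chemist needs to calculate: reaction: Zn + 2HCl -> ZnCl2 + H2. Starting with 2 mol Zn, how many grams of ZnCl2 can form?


Mole ratio ZnCl2:Zn = 1:1
n(ZnCl2) = 2 × 1/1 = 2.000 mol
mass = 2.000 × 136.28 = 272.56 g

272.56 g


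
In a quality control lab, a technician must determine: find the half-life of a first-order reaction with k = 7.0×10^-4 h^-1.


t½ = ln2/k = 0.693147/(7.0×10^-4 h^-1)
= 990.2 h

990.2 h


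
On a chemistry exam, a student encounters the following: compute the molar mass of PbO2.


M(PbO2) = 1×207.2 + 2×16.0
= 207.2 + 32.0
= 239.2 g/mol

239.2 g/mol


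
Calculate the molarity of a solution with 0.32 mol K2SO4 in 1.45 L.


M = n/V = 0.32/1.45 = 0.221 mol/L

0.221 M


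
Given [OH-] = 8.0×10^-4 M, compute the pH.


pOH = -log10([OH-]) = -log10(8.0×10^-4)
= 4 - log10(8.0) = 3.1
pH = 14 - pOH = 14 - 3.1 = 10.9

10.9


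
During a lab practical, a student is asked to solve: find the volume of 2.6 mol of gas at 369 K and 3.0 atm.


PV = nRT  (R = 0.08206 L·atm/(mol·K))
V = nRT/P = 2.6×0.08206×369/3.0
= 26.243 L

26.243 L


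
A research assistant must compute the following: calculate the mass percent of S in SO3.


M(SO3) = 1×32.07 + 3×16.0 = 80.07 g/mol
Mass of S = 1 × 32.07 = 32.07 g/mol
% S = 32.07/80.07 × 100 = 40.05%

40.05%


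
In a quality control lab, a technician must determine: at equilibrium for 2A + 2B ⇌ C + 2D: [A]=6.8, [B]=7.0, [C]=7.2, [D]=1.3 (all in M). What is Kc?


Kc = [C][D]^2/([A]^2[B]^2)
= (7.2^1 × 1.3^2)/(6.8^2 × 7.0^2)
= 12.168/2265.76
= 0.005370

0.005370


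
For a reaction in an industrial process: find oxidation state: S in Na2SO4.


2(+1) + x + 4(-2) = 0, so x = +6
Oxidation number: +6

+6


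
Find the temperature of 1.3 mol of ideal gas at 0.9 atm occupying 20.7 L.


PV = nRT  (R = 0.08206 L·atm/(mol·K))
T = PV/(nR) = 0.9×20.7/(1.3×0.08206)
= 18.63/0.106678
= 174.64 K

174.64 K


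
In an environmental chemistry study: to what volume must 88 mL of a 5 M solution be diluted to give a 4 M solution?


C1V1 = C2V2
5 × 88 = 4 × V2
V2 = 440/4 = 110.0 mL

110.0 mL


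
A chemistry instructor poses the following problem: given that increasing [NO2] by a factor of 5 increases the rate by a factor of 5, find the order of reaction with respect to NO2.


rate ∝ [NO2]^n
5^n = 5 → n = 1
Order in NO2: 1

1


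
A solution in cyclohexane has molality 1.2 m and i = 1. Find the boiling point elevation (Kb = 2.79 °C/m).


ΔTb = Kb × m × i
= 2.79 × 1.2 × 1
= 3.348 °C

3.348 °C


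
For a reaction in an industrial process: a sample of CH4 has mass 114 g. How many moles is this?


M(CH4) = 16.04 g/mol
n = mass/M = 114/16.04 = 7.1072 mol

7.1072 mol


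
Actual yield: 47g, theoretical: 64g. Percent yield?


% yield = actual/theoretical × 100
= 47/64 × 100
= 73.44%

73.44%


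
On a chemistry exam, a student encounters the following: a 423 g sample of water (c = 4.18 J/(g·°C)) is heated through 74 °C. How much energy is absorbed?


q = mcΔT = 423 × 4.18 × 74
= 130842.36 J

130842.36 J


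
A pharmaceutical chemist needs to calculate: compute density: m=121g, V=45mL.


ρ = mass/volume
= 121/45
= 2.689 g/mL

2.689 g/mL


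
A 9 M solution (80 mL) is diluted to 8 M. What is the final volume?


C1V1 = C2V2
9 × 80 = 8 × V2
V2 = 720/8 = 90.0 mL

90.0 mL


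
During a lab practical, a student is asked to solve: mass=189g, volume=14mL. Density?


ρ = mass/volume
= 189/14
= 13.5 g/mL

13.5 g/mL


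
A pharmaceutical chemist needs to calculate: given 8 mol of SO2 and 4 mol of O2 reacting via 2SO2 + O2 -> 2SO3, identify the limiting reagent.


Mole ratio available / coefficient:
  SO2: 8/2 = 4.000
  O2: 4/1 = 4.000
Smaller ratio is limiting.

neither (stoichiometric); SO2 and O2 are fully consumed


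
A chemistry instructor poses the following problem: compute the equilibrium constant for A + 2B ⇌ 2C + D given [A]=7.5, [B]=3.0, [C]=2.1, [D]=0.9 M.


Kc = [C]^2[D]/([A][B]^2)
= (2.1^2 × 0.9^1)/(7.5^1 × 3.0^2)
= 3.969/67.5
= 0.05880

0.05880


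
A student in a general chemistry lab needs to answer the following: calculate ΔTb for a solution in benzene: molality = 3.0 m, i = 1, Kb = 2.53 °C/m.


ΔTb = Kb × m × i
= 2.53 × 3.0 × 1
= 7.59 °C

7.59 °C


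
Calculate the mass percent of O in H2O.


M(H2O) = 2×1.008 + 1×16.0 = 18.016 g/mol
Mass of O = 1 × 16.0 = 16.00 g/mol
% O = 16.00/18.016 × 100 = 88.81%

88.81%


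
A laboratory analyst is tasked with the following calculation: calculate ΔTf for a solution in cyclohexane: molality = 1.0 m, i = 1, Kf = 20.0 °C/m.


ΔTf = Kf × m × i
= 20.0 × 1.0 × 1
= 20.0 °C

20.0 °C


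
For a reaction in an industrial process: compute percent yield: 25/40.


% yield = actual/theoretical × 100
= 25/40 × 100
= 62.5%

62.5%


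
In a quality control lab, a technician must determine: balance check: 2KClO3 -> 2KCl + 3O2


Equation: 2KClO3 -> 2KCl + 3O2
Check atoms: Cl: 2=2, K: 2=2, O: 6=6
Balanced

Yes, balanced


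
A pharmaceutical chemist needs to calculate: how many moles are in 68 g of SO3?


M(SO3) = 80.07 g/mol
n = mass/M = 68/80.07 = 0.8493 mol

0.8493 mol


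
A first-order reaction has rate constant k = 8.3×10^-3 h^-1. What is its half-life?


t½ = ln2/k = 0.693147/(8.3×10^-3 h^-1)
= 83.51 h

83.51 h


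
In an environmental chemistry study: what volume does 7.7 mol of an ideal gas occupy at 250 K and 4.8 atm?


PV = nRT  (R = 0.08206 L·atm/(mol·K))
V = nRT/P = 7.7×0.08206×250/4.8
= 32.909 L

32.909 L


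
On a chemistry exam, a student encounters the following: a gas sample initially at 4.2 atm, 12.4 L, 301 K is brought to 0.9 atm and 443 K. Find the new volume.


P1V1/T1 = P2V2/T2
V2 = P1V1T2/(T1P2)
= 4.2×12.4×443/(301×0.9)
= 85.166 L

85.166 L


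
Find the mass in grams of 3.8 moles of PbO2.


M(PbO2) = 239.2 g/mol
mass = n × M = 3.8 × 239.2 = 908.96 g

908.96 g


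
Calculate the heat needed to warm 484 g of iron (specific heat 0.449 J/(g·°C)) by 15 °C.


q = mcΔT = 484 × 0.449 × 15
= 3259.74 J

3259.74 J


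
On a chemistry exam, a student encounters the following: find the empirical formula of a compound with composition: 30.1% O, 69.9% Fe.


Assume 100 g sample. Moles of each element:
  O: 30.1/16.0 = 1.881 mol
  Fe: 69.9/55.85 = 1.252 mol
Divide by smallest (1.252):
  O: 1.881/1.252 = 1.5
  Fe: 1.252/1.252 = 1.0
Multiply all ratios by 2 to obtain whole numbers.
Empirical formula: Fe2O3

Fe2O3


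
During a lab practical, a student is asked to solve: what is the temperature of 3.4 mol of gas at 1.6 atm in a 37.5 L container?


PV = nRT  (R = 0.08206 L·atm/(mol·K))
T = PV/(nR) = 1.6×37.5/(3.4×0.08206)
= 60.00/0.279004
= 215.05 K

215.05 K


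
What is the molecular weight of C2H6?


M(C2H6) = 2×12.01 + 6×1.008
= 24.02 + 6.05
= 30.07 g/mol

30.07 g/mol


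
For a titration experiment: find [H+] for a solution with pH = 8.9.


[H+] = 10^(-pH) = 10^(-8.9)
= 1.26×10^-9 M

1.26×10^-9 M


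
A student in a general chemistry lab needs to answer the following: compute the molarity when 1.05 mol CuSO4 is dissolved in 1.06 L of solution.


M = n/V = 1.05/1.06 = 0.991 mol/L

0.991 M


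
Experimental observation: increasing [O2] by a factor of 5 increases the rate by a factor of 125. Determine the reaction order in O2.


rate ∝ [O2]^n
5^n = 125 → n = 3
Order in O2: 3

3


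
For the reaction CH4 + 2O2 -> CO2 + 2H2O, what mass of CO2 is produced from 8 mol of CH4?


Mole ratio CO2:CH4 = 1:1
n(CO2) = 8 × 1/1 = 8.000 mol
mass = 8.000 × 44.01 = 352.08 g

352.08 g


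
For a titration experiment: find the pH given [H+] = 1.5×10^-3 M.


pH = -log10([H+]) = -log10(1.5×10^-3)
= 3 - log10(1.5)
= 3 - 0.18
= 2.82

2.82


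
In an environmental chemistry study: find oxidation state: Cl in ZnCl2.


halide: -1
Oxidation number: -1

-1


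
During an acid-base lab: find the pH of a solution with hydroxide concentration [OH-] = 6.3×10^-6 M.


pOH = -log10([OH-]) = -log10(6.3×10^-6)
= 6 - log10(6.3) = 5.2
pH = 14 - pOH = 14 - 5.2 = 8.8

8.8


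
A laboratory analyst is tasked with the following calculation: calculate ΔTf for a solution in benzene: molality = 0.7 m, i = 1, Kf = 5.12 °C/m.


ΔTf = Kf × m × i
= 5.12 × 0.7 × 1
= 3.584 °C

3.584 °C


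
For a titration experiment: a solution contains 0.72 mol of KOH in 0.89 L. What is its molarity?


M = n/V = 0.72/0.89 = 0.809 mol/L

0.809 M


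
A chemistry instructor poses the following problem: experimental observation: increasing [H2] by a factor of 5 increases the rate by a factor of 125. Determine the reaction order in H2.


rate ∝ [H2]^n
5^n = 125 → n = 3
Order in H2: 3

3


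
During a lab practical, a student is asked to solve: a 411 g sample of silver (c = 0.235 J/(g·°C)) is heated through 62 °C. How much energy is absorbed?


q = mcΔT = 411 × 0.235 × 62
= 5988.27 J

5988.27 J


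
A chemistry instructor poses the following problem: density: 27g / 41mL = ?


ρ = mass/volume
= 27/41
= 0.659 g/mL

0.659 g/mL


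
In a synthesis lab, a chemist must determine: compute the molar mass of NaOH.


M(NaOH) = 1×22.99 + 1×16.0 + 1×1.008
= 22.99 + 16.0 + 1.01
= 40.0 g/mol

40.0 g/mol


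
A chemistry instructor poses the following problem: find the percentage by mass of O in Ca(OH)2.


M(Ca(OH)2) = 1×40.08 + 2×16.0 + 2×1.008 = 74.096 g/mol
Mass of O = 2 × 16.0 = 32.00 g/mol
% O = 32.00/74.096 × 100 = 43.19%

43.19%


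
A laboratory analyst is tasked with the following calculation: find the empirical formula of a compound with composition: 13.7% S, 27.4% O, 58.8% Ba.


Assume 100 g sample. Moles of each element:
  S: 13.7/32.07 = 0.427 mol
  O: 27.4/16.0 = 1.712 mol
  Ba: 58.8/137.33 = 0.428 mol
Divide by smallest (0.427):
  S: 0.427/0.427 = 1.0
  O: 1.712/0.427 = 4.01
  Ba: 0.428/0.427 = 1.0
Empirical formula: BaSO4

BaSO4


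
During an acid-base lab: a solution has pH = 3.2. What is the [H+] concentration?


[H+] = 10^(-pH) = 10^(-3.2)
= 6.31×10^-4 M

6.31×10^-4 M


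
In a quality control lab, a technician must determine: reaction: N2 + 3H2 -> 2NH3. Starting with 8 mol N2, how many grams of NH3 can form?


Mole ratio NH3:N2 = 2:1
n(NH3) = 8 × 2/1 = 16.000 mol
mass = 16.000 × 17.03 = 272.48 g

272.48 g


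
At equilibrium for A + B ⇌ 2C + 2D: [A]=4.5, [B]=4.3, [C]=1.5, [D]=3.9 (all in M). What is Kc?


Kc = [C]^2[D]^2/([A][B])
= (1.5^2 × 3.9^2)/(4.5^1 × 4.3^1)
= 34.2225/19.35
= 1.769

1.769


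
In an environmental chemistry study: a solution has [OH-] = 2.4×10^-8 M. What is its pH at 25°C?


pOH = -log10([OH-]) = -log10(2.4×10^-8)
= 8 - log10(2.4) = 7.62
pH = 14 - pOH = 14 - 7.62 = 6.38

6.38


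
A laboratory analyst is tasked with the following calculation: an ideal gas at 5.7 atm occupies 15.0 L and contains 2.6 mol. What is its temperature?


PV = nRT  (R = 0.08206 L·atm/(mol·K))
T = PV/(nR) = 5.7×15.0/(2.6×0.08206)
= 85.50/0.213356
= 400.74 K

400.74 K


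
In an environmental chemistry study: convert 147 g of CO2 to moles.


M(CO2) = 44.01 g/mol
n = mass/M = 147/44.01 = 3.3401 mol

3.3401 mol


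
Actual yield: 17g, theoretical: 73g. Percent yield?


% yield = actual/theoretical × 100
= 17/73 × 100
= 23.29%

23.29%


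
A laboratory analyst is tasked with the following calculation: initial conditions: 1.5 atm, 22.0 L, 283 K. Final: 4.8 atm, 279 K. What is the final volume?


P1V1/T1 = P2V2/T2
V2 = P1V1T2/(T1P2)
= 1.5×22.0×279/(283×4.8)
= 6.778 L

6.778 L


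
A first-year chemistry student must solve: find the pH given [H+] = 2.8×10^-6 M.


pH = -log10([H+]) = -log10(2.8×10^-6)
= 6 - log10(2.8)
= 6 - 0.45
= 5.55

5.55


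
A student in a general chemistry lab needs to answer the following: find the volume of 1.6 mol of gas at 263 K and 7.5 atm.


PV = nRT  (R = 0.08206 L·atm/(mol·K))
V = nRT/P = 1.6×0.08206×263/7.5
= 4.604 L

4.604 L


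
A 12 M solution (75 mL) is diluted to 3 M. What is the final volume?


C1V1 = C2V2
12 × 75 = 3 × V2
V2 = 900/3 = 300.0 mL

300.0 mL


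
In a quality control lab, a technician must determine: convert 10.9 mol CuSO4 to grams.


M(CuSO4) = 159.62 g/mol
mass = n × M = 10.9 × 159.62 = 1739.86 g

1739.86 g


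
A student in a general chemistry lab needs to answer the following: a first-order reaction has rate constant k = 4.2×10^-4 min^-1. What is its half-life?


t½ = ln2/k = 0.693147/(4.2×10^-4 min^-1)
= 1650 min

1650 min


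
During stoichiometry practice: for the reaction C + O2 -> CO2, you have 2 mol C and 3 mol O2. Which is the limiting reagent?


Mole ratio available / coefficient:
  C: 2/1 = 2.000
  O2: 3/1 = 3.000
Smaller ratio is limiting.

C


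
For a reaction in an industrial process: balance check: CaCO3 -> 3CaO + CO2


Equation: CaCO3 -> 3CaO + CO2
Check atoms: C: 1=1, Ca: 1≠3, O: 3≠5
Not balanced

No, not balanced


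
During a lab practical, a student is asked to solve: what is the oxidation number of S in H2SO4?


2(+1) + x + 4(-2) = 0, so x = +6
Oxidation number: +6

+6


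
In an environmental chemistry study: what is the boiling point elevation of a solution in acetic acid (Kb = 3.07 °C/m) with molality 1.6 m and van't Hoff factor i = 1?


ΔTb = Kb × m × i
= 3.07 × 1.6 × 1
= 4.912 °C

4.912 °C


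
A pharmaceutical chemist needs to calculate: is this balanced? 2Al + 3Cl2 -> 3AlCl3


Equation: 2Al + 3Cl2 -> 3AlCl3
Check atoms: Al: 2≠3, Cl: 6≠9
Not balanced

No, not balanced


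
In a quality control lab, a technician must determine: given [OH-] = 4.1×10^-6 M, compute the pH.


pOH = -log10([OH-]) = -log10(4.1×10^-6)
= 6 - log10(4.1) = 5.39
pH = 14 - pOH = 14 - 5.39 = 8.61

8.61


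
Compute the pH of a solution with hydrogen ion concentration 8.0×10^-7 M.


pH = -log10([H+]) = -log10(8.0×10^-7)
= 7 - log10(8.0)
= 7 - 0.9
= 6.1

6.1


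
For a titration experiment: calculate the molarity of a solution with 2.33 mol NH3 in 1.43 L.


M = n/V = 2.33/1.43 = 1.629 mol/L

1.629 M


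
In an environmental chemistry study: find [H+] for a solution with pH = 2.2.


[H+] = 10^(-pH) = 10^(-2.2)
= 6.31×10^-3 M

6.31×10^-3 M


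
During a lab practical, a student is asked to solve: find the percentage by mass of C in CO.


M(CO) = 1×12.01 + 1×16.0 = 28.01 g/mol
Mass of C = 1 × 12.01 = 12.01 g/mol
% C = 12.01/28.01 × 100 = 42.88%

42.88%


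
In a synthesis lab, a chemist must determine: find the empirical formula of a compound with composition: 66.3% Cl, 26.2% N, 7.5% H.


Assume 100 g sample. Moles of each element:
  Cl: 66.3/35.45 = 1.87 mol
  N: 26.2/14.01 = 1.87 mol
  H: 7.5/1.008 = 7.44 mol
Divide by smallest (1.87):
  Cl: 1.87/1.87 = 1.0
  N: 1.87/1.87 = 1.0
  H: 7.44/1.87 = 3.98
Empirical formula: NH4Cl

NH4Cl


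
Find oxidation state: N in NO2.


x + 2(-2) = 0, so x = +4
Oxidation number: +4

+4


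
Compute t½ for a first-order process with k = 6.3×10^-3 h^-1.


t½ = ln2/k = 0.693147/(6.3×10^-3 h^-1)
= 110.0 h

110.0 h


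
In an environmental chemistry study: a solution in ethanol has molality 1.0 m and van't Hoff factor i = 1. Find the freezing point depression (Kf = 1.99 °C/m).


ΔTf = Kf × m × i
= 1.99 × 1.0 × 1
= 1.99 °C

1.99 °C


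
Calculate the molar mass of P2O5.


M(P2O5) = 2×30.97 + 5×16.0
= 61.94 + 80.0
= 141.94 g/mol

141.94 g/mol


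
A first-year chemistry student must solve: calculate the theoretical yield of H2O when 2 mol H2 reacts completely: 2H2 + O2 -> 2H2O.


Mole ratio H2O:H2 = 2:2
n(H2O) = 2 × 2/2 = 2.000 mol
mass = 2.000 × 18.02 = 36.04 g

36.04 g
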